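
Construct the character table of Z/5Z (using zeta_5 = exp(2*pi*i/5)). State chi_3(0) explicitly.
Character table of Z/5Z (irreps indexed chi_0,...,chi_4 with chi_k(m) = zeta_5^(k*m), zeta_5 = exp(2*pi*i/5)):
  irrep \ class  {0} (size 1)  {1} (size 1)    {2} (size 1)    {3} (size 1)    {4} (size 1)  
  chi_0          1             1               1               1               1             
  chi_1          1             exp(2*I*pi/5)   exp(4*I*pi/5)   exp(-4*I*pi/5)  exp(-2*I*pi/5)
  chi_2          1             exp(4*I*pi/5)   exp(-2*I*pi/5)  exp(2*I*pi/5)   exp(-4*I*pi/5)
  chi_3          1             exp(-4*I*pi/5)  exp(2*I*pi/5)   exp(-2*I*pi/5)  exp(4*I*pi/5) 
  chi_4          1             exp(-2*I*pi/5)  exp(-4*I*pi/5)  exp(4*I*pi/5)   exp(2*I*pi/5) 

Spot check: chi_3(0) = zeta_5^(3*0) = zeta_5^0 = 1.

Argument: Z/5Z is abelian, so all 5 irreducible complex representations are 1-dimensional. They are given by chi_k(m) = zeta_5^(k*m) for k = 0,...,4. Row orthogonality: sum_m chi_k(m) conj(chi_l(m)) = 5 * [k = l].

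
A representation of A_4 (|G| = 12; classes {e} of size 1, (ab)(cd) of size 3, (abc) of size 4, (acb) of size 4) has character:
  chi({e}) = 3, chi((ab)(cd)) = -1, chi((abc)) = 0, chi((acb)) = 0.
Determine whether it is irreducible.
Irreducible: <chi, chi> = 1.

Justification: <chi, chi> = (1/|G|) sum_C |C| * |chi(C)|^2 = (1/12)[1*|3|^2 + 3*|-1|^2 + 4*|0|^2 + 4*|0|^2]
  = (1/12)[(9) + (3) + (0) + (0)] = 12/12 = 1.
(Exp terms are combined using exp(i*s)*conj(exp(i*t)) = exp(i*(s-t)), and sums of them are collapsed using the identity that for every m > 1 the m distinct m-th roots of unity sum to 0, e.g. 1 + exp(2*I*pi/3) + exp(-2*I*pi/3) = 0.)
A character is irreducible iff <chi, chi> = 1, so this representation is irreducible.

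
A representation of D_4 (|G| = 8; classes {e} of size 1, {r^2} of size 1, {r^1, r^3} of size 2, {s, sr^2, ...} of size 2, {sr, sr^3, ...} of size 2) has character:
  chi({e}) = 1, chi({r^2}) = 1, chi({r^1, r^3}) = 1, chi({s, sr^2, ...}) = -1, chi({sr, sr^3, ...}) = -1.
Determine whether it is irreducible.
Irreducible: <chi, chi> = 1.

Solution. <chi, chi> = (1/|G|) sum_C |C| * |chi(C)|^2 = (1/8)[1*|1|^2 + 1*|1|^2 + 2*|1|^2 + 2*|-1|^2 + 2*|-1|^2]
  = (1/8)[(1) + (1) + (2) + (2) + (2)] = 8/8 = 1.
A character is irreducible iff <chi, chi> = 1, so this representation is irreducible.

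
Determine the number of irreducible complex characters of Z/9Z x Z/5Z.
45

Why: The number of irreducible complex representations of a finite group equals its number of conjugacy classes. Z/9Z x Z/5Z is abelian of order 45, so every element is its own conjugacy class: 45 classes, so Z/9Z x Z/5Z (order 45) has exactly 45 irreducible complex representations.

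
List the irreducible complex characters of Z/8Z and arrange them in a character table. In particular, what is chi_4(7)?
Character table of Z/8Z (irreps indexed chi_0,...,chi_7 with chi_k(m) = zeta_8^(k*m), zeta_8 = exp(2*pi*i/8)):
  irrep \ class  {0} (size 1)  {1} (size 1)    {2} (size 1)  {3} (size 1)    {4} (size 1)  {5} (size 1)    {6} (size 1)  {7} (size 1)  
  chi_0          1             1               1             1               1             1               1             1             
  chi_1          1             exp(I*pi/4)     I             exp(3*I*pi/4)   -1            exp(-3*I*pi/4)  -I            exp(-I*pi/4)  
  chi_2          1             I               -1            -I              1             I               -1            -I            
  chi_3          1             exp(3*I*pi/4)   -I            exp(I*pi/4)     -1            exp(-I*pi/4)    I             exp(-3*I*pi/4)
  chi_4          1             -1              1             -1              1             -1              1             -1            
  chi_5          1             exp(-3*I*pi/4)  I             exp(-I*pi/4)    -1            exp(I*pi/4)     -I            exp(3*I*pi/4) 
  chi_6          1             -I              -1            I               1             -I              -1            I             
  chi_7          1             exp(-I*pi/4)    -I            exp(-3*I*pi/4)  -1            exp(3*I*pi/4)   I             exp(I*pi/4)   

Spot check: chi_4(7) = zeta_8^(4*7) = zeta_8^28 = -1.

Why: Z/8Z is abelian, so all 8 irreducible complex representations are 1-dimensional. They are given by chi_k(m) = zeta_8^(k*m) for k = 0,...,7. Row orthogonality: sum_m chi_k(m) conj(chi_l(m)) = 8 * [k = l].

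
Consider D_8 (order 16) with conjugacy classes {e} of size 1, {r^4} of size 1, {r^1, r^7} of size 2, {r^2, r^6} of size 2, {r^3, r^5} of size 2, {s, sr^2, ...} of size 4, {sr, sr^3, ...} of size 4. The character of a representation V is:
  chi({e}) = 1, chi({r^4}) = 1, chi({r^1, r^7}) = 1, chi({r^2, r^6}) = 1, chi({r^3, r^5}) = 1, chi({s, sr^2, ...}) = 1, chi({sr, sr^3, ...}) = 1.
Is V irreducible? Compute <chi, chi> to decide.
Irreducible: <chi, chi> = 1.

Justification: <chi, chi> = (1/|G|) sum_C |C| * |chi(C)|^2 = (1/16)[1*|1|^2 + 1*|1|^2 + 2*|1|^2 + 2*|1|^2 + 2*|1|^2 + 4*|1|^2 + 4*|1|^2]
  = (1/16)[(1) + (1) + (2) + (2) + (2) + (4) + (4)] = 16/16 = 1.
A character is irreducible iff <chi, chi> = 1, so this representation is irreducible.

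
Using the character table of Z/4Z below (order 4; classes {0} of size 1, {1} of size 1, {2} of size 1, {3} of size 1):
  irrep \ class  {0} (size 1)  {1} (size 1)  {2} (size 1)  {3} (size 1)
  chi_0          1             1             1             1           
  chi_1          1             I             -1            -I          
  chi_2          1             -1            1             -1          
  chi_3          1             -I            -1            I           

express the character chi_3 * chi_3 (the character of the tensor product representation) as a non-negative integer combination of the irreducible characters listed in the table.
chi_3 tensor chi_3 = chi_2 (all other irreducibles have multiplicity 0).

Reasoning: The character of a tensor product is the pointwise product (chi_3 * chi_3)(C) = chi_3(C) * chi_3(C):
  {0}: (1)*(1), {1}: (-I)*(-I), {2}: (-1)*(-1), {3}: (I)*(I)
so (chi_3 * chi_3) takes values
  {0} -> 1, {1} -> -1, {2} -> 1, {3} -> -1.
Now take the inner product of this character with each irreducible chi from the table, <chi_3*chi_3, chi> = (1/4) sum_C |C| (chi_3*chi_3)(C) conj(chi(C)):
  <chi_3*chi_3, chi_0> = (1/4)[1*(1)*conj(1) + 1*(-1)*conj(1) + 1*(1)*conj(1) + 1*(-1)*conj(1)]
      = (1/4)[(1) + (-1) + (1) + (-1)] = 0/4 = 0
  <chi_3*chi_3, chi_1> = (1/4)[1*(1)*conj(1) + 1*(-1)*conj(I) + 1*(1)*conj(-1) + 1*(-1)*conj(-I)]
      = (1/4)[(1) + (I) + (-1) + (-I)] = 0/4 = 0
  <chi_3*chi_3, chi_2> = (1/4)[1*(1)*conj(1) + 1*(-1)*conj(-1) + 1*(1)*conj(1) + 1*(-1)*conj(-1)]
      = (1/4)[(1) + (1) + (1) + (1)] = 4/4 = 1
  <chi_3*chi_3, chi_3> = (1/4)[1*(1)*conj(1) + 1*(-1)*conj(-I) + 1*(1)*conj(-1) + 1*(-1)*conj(I)]
      = (1/4)[(1) + (-I) + (-1) + (I)] = 0/4 = 0
(Exp terms are combined using exp(i*s)*conj(exp(i*t)) = exp(i*(s-t)), and sums of them are collapsed using the identity that for every m > 1 the m distinct m-th roots of unity sum to 0, e.g. 1 + exp(2*I*pi/3) + exp(-2*I*pi/3) = 0.)
Hence the multiplicities are chi_2: 1. Dimension check: dim(chi_3)*dim(chi_3) = 1*1 = 1 and sum (mult * dim) = 1*1 = 1.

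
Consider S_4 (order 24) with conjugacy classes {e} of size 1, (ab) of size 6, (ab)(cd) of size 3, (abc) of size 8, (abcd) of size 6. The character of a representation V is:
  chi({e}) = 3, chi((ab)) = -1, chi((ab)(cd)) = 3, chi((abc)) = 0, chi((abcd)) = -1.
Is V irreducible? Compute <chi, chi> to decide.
Not irreducible (reducible): <chi, chi> = 2 > 1.

Proof sketch: <chi, chi> = (1/|G|) sum_C |C| * |chi(C)|^2 = (1/24)[1*|3|^2 + 6*|-1|^2 + 3*|3|^2 + 8*|0|^2 + 6*|-1|^2]
  = (1/24)[(9) + (6) + (27) + (0) + (6)] = 48/24 = 2.
A character is irreducible iff <chi, chi> = 1, so this representation is reducible.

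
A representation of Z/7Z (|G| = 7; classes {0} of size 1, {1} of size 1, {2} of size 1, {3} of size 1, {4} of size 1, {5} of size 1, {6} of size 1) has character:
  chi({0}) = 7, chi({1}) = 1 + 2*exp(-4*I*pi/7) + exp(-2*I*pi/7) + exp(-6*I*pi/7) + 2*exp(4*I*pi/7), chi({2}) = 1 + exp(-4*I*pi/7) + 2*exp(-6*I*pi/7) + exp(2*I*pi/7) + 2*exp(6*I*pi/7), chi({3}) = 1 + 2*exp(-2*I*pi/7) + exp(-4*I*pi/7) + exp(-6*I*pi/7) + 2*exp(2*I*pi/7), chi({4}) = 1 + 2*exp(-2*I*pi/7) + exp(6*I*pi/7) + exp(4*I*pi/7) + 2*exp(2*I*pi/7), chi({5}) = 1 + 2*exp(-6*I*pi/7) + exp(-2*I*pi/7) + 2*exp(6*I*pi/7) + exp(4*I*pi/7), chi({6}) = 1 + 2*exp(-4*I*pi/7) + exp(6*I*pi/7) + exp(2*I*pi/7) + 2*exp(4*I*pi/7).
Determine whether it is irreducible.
Not irreducible (reducible): <chi, chi> = 11 > 1.

Explanation: <chi, chi> = (1/|G|) sum_C |C| * |chi(C)|^2 = (1/7)[1*|7|^2 + 1*|1 + 2*exp(-4*I*pi/7) + exp(-2*I*pi/7) + exp(-6*I*pi/7) + 2*exp(4*I*pi/7)|^2 + 1*|1 + exp(-4*I*pi/7) + 2*exp(-6*I*pi/7) + exp(2*I*pi/7) + 2*exp(6*I*pi/7)|^2 + 1*|1 + 2*exp(-2*I*pi/7) + exp(-4*I*pi/7) + exp(-6*I*pi/7) + 2*exp(2*I*pi/7)|^2 + 1*|1 + 2*exp(-2*I*pi/7) + exp(6*I*pi/7) + exp(4*I*pi/7) + 2*exp(2*I*pi/7)|^2 + 1*|1 + 2*exp(-6*I*pi/7) + exp(-2*I*pi/7) + 2*exp(6*I*pi/7) + exp(4*I*pi/7)|^2 + 1*|1 + 2*exp(-4*I*pi/7) + exp(6*I*pi/7) + exp(2*I*pi/7) + 2*exp(4*I*pi/7)|^2]
  = (1/7)[(49) + (11 + 7*exp(-4*I*pi/7) + 5*exp(-2*I*pi/7) + 7*exp(-6*I*pi/7) + 7*exp(6*I*pi/7) + 5*exp(2*I*pi/7) + 7*exp(4*I*pi/7)) + (11 + 7*exp(-2*I*pi/7) + 5*exp(-4*I*pi/7) + 7*exp(-6*I*pi/7) + 7*exp(6*I*pi/7) + 5*exp(4*I*pi/7) + 7*exp(2*I*pi/7)) + (11 + 7*exp(-4*I*pi/7) + 7*exp(-2*I*pi/7) + 5*exp(-6*I*pi/7) + 5*exp(6*I*pi/7) + 7*exp(2*I*pi/7) + 7*exp(4*I*pi/7)) + (11 + 7*exp(-4*I*pi/7) + 7*exp(-2*I*pi/7) + 5*exp(-6*I*pi/7) + 5*exp(6*I*pi/7) + 7*exp(2*I*pi/7) + 7*exp(4*I*pi/7)) + (11 + 7*exp(-2*I*pi/7) + 5*exp(-4*I*pi/7) + 7*exp(-6*I*pi/7) + 7*exp(6*I*pi/7) + 5*exp(4*I*pi/7) + 7*exp(2*I*pi/7)) + (11 + 7*exp(-4*I*pi/7) + 5*exp(-2*I*pi/7) + 7*exp(-6*I*pi/7) + 7*exp(6*I*pi/7) + 5*exp(2*I*pi/7) + 7*exp(4*I*pi/7))] = 77/7 = 11.
(Exp terms are combined using exp(i*s)*conj(exp(i*t)) = exp(i*(s-t)), and sums of them are collapsed using the identity that for every m > 1 the m distinct m-th roots of unity sum to 0, e.g. 1 + exp(2*I*pi/3) + exp(-2*I*pi/3) = 0.)
A character is irreducible iff <chi, chi> = 1, so this representation is reducible.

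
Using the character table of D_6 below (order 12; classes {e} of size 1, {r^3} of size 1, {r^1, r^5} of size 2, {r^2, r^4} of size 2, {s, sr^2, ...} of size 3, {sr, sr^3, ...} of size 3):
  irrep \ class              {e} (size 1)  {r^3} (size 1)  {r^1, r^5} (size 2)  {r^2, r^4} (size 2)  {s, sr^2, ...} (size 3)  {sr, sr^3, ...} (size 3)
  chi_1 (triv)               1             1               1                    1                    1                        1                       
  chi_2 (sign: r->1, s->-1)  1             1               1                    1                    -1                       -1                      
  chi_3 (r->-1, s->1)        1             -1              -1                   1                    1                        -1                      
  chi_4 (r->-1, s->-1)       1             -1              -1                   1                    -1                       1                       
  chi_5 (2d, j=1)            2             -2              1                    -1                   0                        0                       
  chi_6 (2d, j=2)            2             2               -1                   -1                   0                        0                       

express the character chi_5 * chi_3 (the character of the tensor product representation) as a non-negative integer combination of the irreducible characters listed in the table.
chi_5 tensor chi_3 = chi_6 (all other irreducibles have multiplicity 0).

Why: The character of a tensor product is the pointwise product (chi_5 * chi_3)(C) = chi_5(C) * chi_3(C):
  {e}: (2)*(1), {r^3}: (-2)*(-1), {r^1, r^5}: (1)*(-1), {r^2, r^4}: (-1)*(1), {s, sr^2, ...}: (0)*(1), {sr, sr^3, ...}: (0)*(-1)
so (chi_5 * chi_3) takes values
  {e} -> 2, {r^3} -> 2, {r^1, r^5} -> -1, {r^2, r^4} -> -1, {s, sr^2, ...} -> 0, {sr, sr^3, ...} -> 0.
Now take the inner product of this character with each irreducible chi from the table, <chi_5*chi_3, chi> = (1/12) sum_C |C| (chi_5*chi_3)(C) conj(chi(C)):
  <chi_5*chi_3, chi_1> = (1/12)[1*(2)*conj(1) + 1*(2)*conj(1) + 2*(-1)*conj(1) + 2*(-1)*conj(1) + 3*(0)*conj(1) + 3*(0)*conj(1)]
      = (1/12)[(2) + (2) + (-2) + (-2) + (0) + (0)] = 0/12 = 0
  <chi_5*chi_3, chi_2> = (1/12)[1*(2)*conj(1) + 1*(2)*conj(1) + 2*(-1)*conj(1) + 2*(-1)*conj(1) + 3*(0)*conj(-1) + 3*(0)*conj(-1)]
      = (1/12)[(2) + (2) + (-2) + (-2) + (0) + (0)] = 0/12 = 0
  <chi_5*chi_3, chi_3> = (1/12)[1*(2)*conj(1) + 1*(2)*conj(-1) + 2*(-1)*conj(-1) + 2*(-1)*conj(1) + 3*(0)*conj(1) + 3*(0)*conj(-1)]
      = (1/12)[(2) + (-2) + (2) + (-2) + (0) + (0)] = 0/12 = 0
  <chi_5*chi_3, chi_4> = (1/12)[1*(2)*conj(1) + 1*(2)*conj(-1) + 2*(-1)*conj(-1) + 2*(-1)*conj(1) + 3*(0)*conj(-1) + 3*(0)*conj(1)]
      = (1/12)[(2) + (-2) + (2) + (-2) + (0) + (0)] = 0/12 = 0
  <chi_5*chi_3, chi_5> = (1/12)[1*(2)*conj(2) + 1*(2)*conj(-2) + 2*(-1)*conj(1) + 2*(-1)*conj(-1) + 3*(0)*conj(0) + 3*(0)*conj(0)]
      = (1/12)[(4) + (-4) + (-2) + (2) + (0) + (0)] = 0/12 = 0
  <chi_5*chi_3, chi_6> = (1/12)[1*(2)*conj(2) + 1*(2)*conj(2) + 2*(-1)*conj(-1) + 2*(-1)*conj(-1) + 3*(0)*conj(0) + 3*(0)*conj(0)]
      = (1/12)[(4) + (4) + (2) + (2) + (0) + (0)] = 12/12 = 1
Hence the multiplicities are chi_6: 1. Dimension check: dim(chi_5)*dim(chi_3) = 2*1 = 2 and sum (mult * dim) = 1*2 = 2.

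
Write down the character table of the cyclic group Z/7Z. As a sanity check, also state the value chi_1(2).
Character table of Z/7Z (irreps indexed chi_0,...,chi_6 with chi_k(m) = zeta_7^(k*m), zeta_7 = exp(2*pi*i/7)):
  irrep \ class  {0} (size 1)  {1} (size 1)    {2} (size 1)    {3} (size 1)    {4} (size 1)    {5} (size 1)    {6} (size 1)  
  chi_0          1             1               1               1               1               1               1             
  chi_1          1             exp(2*I*pi/7)   exp(4*I*pi/7)   exp(6*I*pi/7)   exp(-6*I*pi/7)  exp(-4*I*pi/7)  exp(-2*I*pi/7)
  chi_2          1             exp(4*I*pi/7)   exp(-6*I*pi/7)  exp(-2*I*pi/7)  exp(2*I*pi/7)   exp(6*I*pi/7)   exp(-4*I*pi/7)
  chi_3          1             exp(6*I*pi/7)   exp(-2*I*pi/7)  exp(4*I*pi/7)   exp(-4*I*pi/7)  exp(2*I*pi/7)   exp(-6*I*pi/7)
  chi_4          1             exp(-6*I*pi/7)  exp(2*I*pi/7)   exp(-4*I*pi/7)  exp(4*I*pi/7)   exp(-2*I*pi/7)  exp(6*I*pi/7) 
  chi_5          1             exp(-4*I*pi/7)  exp(6*I*pi/7)   exp(2*I*pi/7)   exp(-2*I*pi/7)  exp(-6*I*pi/7)  exp(4*I*pi/7) 
  chi_6          1             exp(-2*I*pi/7)  exp(-4*I*pi/7)  exp(-6*I*pi/7)  exp(6*I*pi/7)   exp(4*I*pi/7)   exp(2*I*pi/7) 

Spot check: chi_1(2) = zeta_7^(1*2) = zeta_7^2 = exp(4*I*pi/7).

Why: Z/7Z is abelian, so all 7 irreducible complex representations are 1-dimensional. They are given by chi_k(m) = zeta_7^(k*m) for k = 0,...,6. Row orthogonality: sum_m chi_k(m) conj(chi_l(m)) = 7 * [k = l].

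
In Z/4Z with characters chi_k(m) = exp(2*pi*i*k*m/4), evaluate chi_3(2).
chi_3(2) = zeta_4^6 = -1

Argument: chi_3(2) = zeta_4^(3*2) = zeta_4^6. Since zeta_4^4 = 1, this equals zeta_4^2 = exp(2*pi*i*2/4) = -1.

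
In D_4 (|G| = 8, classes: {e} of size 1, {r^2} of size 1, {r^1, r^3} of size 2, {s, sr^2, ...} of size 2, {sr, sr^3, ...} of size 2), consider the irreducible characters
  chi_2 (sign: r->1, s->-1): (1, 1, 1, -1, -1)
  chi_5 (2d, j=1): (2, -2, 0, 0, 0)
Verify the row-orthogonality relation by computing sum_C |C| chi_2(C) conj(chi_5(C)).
Sum = 0; so <chi_2, chi_5> = 0 (distinct irreducibles are orthogonal).

Reasoning: Compute term by term over conjugacy classes (|C| * chi_2(C) * conj(chi_5(C))):
  1*(1)*conj(2) + 1*(1)*conj(-2) + 2*(1)*conj(0) + 2*(-1)*conj(0) + 2*(-1)*conj(0)
  = (2) + (-2) + (0) + (0) + (0)
  = 0.
Dividing by |G| = 8 gives 0/8 = 0, matching the row-orthogonality relation <chi_2, chi_5> = [chi_2 = chi_5].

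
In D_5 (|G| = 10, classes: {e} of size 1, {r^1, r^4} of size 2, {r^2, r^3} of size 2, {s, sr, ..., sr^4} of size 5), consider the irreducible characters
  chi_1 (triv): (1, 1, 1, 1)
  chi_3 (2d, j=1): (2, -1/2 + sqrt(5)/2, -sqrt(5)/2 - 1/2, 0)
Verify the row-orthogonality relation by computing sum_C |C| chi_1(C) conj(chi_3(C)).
Sum = 0; so <chi_1, chi_3> = 0 (distinct irreducibles are orthogonal).

Details: Compute term by term over conjugacy classes (|C| * chi_1(C) * conj(chi_3(C))):
  1*(1)*conj(2) + 2*(1)*conj(-1/2 + sqrt(5)/2) + 2*(1)*conj(-sqrt(5)/2 - 1/2) + 5*(1)*conj(0)
  = (2) + (-1 + sqrt(5)) + (-sqrt(5) - 1) + (0)
  = 0.
Dividing by |G| = 10 gives 0/10 = 0, matching the row-orthogonality relation <chi_1, chi_3> = [chi_1 = chi_3].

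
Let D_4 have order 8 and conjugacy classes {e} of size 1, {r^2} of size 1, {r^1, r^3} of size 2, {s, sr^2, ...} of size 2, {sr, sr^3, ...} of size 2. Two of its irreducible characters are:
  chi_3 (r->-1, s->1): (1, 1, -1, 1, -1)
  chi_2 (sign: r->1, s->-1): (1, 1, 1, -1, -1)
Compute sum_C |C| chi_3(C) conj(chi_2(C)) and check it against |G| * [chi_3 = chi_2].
Sum = 0; so <chi_3, chi_2> = 0 (distinct irreducibles are orthogonal).

Working: Compute term by term over conjugacy classes (|C| * chi_3(C) * conj(chi_2(C))):
  1*(1)*conj(1) + 1*(1)*conj(1) + 2*(-1)*conj(1) + 2*(1)*conj(-1) + 2*(-1)*conj(-1)
  = (1) + (1) + (-2) + (-2) + (2)
  = 0.
Dividing by |G| = 8 gives 0/8 = 0, matching the row-orthogonality relation <chi_3, chi_2> = [chi_3 = chi_2].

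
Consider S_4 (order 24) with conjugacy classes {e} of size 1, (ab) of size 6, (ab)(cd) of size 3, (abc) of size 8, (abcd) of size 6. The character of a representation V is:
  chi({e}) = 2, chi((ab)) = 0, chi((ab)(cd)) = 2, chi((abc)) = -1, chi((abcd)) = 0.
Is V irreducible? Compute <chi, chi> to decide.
Irreducible: <chi, chi> = 1.

Working: <chi, chi> = (1/|G|) sum_C |C| * |chi(C)|^2 = (1/24)[1*|2|^2 + 6*|0|^2 + 3*|2|^2 + 8*|-1|^2 + 6*|0|^2]
  = (1/24)[(4) + (0) + (12) + (8) + (0)] = 24/24 = 1.
A character is irreducible iff <chi, chi> = 1, so this representation is irreducible.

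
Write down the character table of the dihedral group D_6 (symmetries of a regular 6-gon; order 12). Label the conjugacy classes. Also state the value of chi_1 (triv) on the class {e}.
Conjugacy classes: {e} of size 1, {r^3} of size 1, {r^1, r^5} of size 2, {r^2, r^4} of size 2, {s, sr^2, ...} of size 3, {sr, sr^3, ...} of size 3.
Character table:
  irrep \ class              {e} (size 1)  {r^3} (size 1)  {r^1, r^5} (size 2)  {r^2, r^4} (size 2)  {s, sr^2, ...} (size 3)  {sr, sr^3, ...} (size 3)
  chi_1 (triv)               1             1               1                    1                    1                        1                       
  chi_2 (sign: r->1, s->-1)  1             1               1                    1                    -1                       -1                      
  chi_3 (r->-1, s->1)        1             -1              -1                   1                    1                        -1                      
  chi_4 (r->-1, s->-1)       1             -1              -1                   1                    -1                       1                       
  chi_5 (2d, j=1)            2             -2              1                    -1                   0                        0                       
  chi_6 (2d, j=2)            2             2               -1                   -1                   0                        0                       

Spot check: chi_1 (triv) on {e} = 1.

Derivation: D_6 has order 2*6 = 12 with 6 conjugacy classes, hence 6 irreducibles. Sum of squared dims 1 + 1 + 1 + 1 + 4 + 4 = 12 = |G|. Linear characters come from the abelianisation; the 2-dimensional irreps have character r^k -> 2*cos(2*pi*j*k/6), reflections -> 0.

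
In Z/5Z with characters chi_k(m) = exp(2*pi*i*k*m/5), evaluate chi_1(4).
chi_1(4) = zeta_5^4 = exp(-2*I*pi/5)

Reasoning: chi_1(4) = zeta_5^(1*4) = zeta_5^4. Since zeta_5^5 = 1, this equals zeta_5^4 = exp(2*pi*i*4/5) = exp(-2*I*pi/5).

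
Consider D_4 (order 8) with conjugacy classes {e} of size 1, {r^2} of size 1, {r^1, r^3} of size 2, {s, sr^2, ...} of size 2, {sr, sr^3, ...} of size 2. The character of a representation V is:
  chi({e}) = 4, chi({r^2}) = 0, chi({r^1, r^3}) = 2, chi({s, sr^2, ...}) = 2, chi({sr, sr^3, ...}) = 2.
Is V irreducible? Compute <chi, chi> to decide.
Not irreducible (reducible): <chi, chi> = 5 > 1.

<chi, chi> = (1/|G|) sum_C |C| * |chi(C)|^2 = (1/8)[1*|4|^2 + 1*|0|^2 + 2*|2|^2 + 2*|2|^2 + 2*|2|^2]
  = (1/8)[(16) + (0) + (8) + (8) + (8)] = 40/8 = 5.
A character is irreducible iff <chi, chi> = 1, so this representation is reducible.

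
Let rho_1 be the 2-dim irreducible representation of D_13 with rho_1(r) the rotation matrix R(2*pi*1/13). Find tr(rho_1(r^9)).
chi_{rho_1}(r^9) = 2*cos(2*pi*1*9/13) = -2*cos(5*pi/13)

Proof sketch: rho_1(r^9) is rotation by angle 2*pi*1*9/13, whose trace is 2*cos(2*pi*1*9/13) = -2*cos(5*pi/13).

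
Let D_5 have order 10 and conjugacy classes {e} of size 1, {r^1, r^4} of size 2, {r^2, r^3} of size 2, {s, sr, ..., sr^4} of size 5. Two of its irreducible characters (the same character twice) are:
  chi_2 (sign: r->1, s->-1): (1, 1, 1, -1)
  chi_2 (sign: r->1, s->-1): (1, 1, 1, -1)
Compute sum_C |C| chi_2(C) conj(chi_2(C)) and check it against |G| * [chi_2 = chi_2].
Sum = 10 = |G| = 10; so <chi_2, chi_2> = 1 (norm-1 confirms irreducibility).

Working: Compute term by term over conjugacy classes (|C| * chi_2(C) * conj(chi_2(C))):
  1*(1)*conj(1) + 2*(1)*conj(1) + 2*(1)*conj(1) + 5*(-1)*conj(-1)
  = (1) + (2) + (2) + (5)
  = 10.
Dividing by |G| = 10 gives 10/10 = 1, matching the row-orthogonality relation <chi_2, chi_2> = [chi_2 = chi_2].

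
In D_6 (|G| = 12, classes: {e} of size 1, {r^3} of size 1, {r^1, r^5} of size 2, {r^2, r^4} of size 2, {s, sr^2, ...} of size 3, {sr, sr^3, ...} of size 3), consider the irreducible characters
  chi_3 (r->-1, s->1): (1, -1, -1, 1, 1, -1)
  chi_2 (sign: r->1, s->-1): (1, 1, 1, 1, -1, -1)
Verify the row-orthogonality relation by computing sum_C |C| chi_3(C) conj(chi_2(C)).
Sum = 0; so <chi_3, chi_2> = 0 (distinct irreducibles are orthogonal).

Proof sketch: Compute term by term over conjugacy classes (|C| * chi_3(C) * conj(chi_2(C))):
  1*(1)*conj(1) + 1*(-1)*conj(1) + 2*(-1)*conj(1) + 2*(1)*conj(1) + 3*(1)*conj(-1) + 3*(-1)*conj(-1)
  = (1) + (-1) + (-2) + (2) + (-3) + (3)
  = 0.
Dividing by |G| = 12 gives 0/12 = 0, matching the row-orthogonality relation <chi_3, chi_2> = [chi_3 = chi_2].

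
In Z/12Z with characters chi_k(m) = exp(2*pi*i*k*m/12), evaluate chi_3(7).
chi_3(7) = zeta_12^21 = -I

Justification: chi_3(7) = zeta_12^(3*7) = zeta_12^21. Since zeta_12^12 = 1, this equals zeta_12^9 = exp(2*pi*i*9/12) = -I.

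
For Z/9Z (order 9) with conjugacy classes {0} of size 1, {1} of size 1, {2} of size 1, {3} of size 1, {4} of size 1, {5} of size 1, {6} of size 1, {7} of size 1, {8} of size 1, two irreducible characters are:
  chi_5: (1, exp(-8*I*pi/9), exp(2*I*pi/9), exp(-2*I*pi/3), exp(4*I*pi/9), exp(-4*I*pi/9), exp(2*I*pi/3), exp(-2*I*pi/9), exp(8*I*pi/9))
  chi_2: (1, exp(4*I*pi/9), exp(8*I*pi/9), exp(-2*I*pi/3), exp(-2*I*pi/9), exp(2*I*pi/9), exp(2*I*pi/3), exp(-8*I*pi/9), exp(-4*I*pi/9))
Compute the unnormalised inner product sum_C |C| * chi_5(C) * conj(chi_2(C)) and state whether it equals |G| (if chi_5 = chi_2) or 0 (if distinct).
Sum = 0; so <chi_5, chi_2> = 0 (distinct irreducibles are orthogonal).

Derivation: Compute term by term over conjugacy classes (|C| * chi_5(C) * conj(chi_2(C))):
  1*(1)*conj(1) + 1*(exp(-8*I*pi/9))*conj(exp(4*I*pi/9)) + 1*(exp(2*I*pi/9))*conj(exp(8*I*pi/9)) + 1*(exp(-2*I*pi/3))*conj(exp(-2*I*pi/3)) + 1*(exp(4*I*pi/9))*conj(exp(-2*I*pi/9)) + 1*(exp(-4*I*pi/9))*conj(exp(2*I*pi/9)) + 1*(exp(2*I*pi/3))*conj(exp(2*I*pi/3)) + 1*(exp(-2*I*pi/9))*conj(exp(-8*I*pi/9)) + 1*(exp(8*I*pi/9))*conj(exp(-4*I*pi/9))
  = (1) + (exp(2*I*pi/3)) + (exp(-2*I*pi/3)) + (1) + (exp(2*I*pi/3)) + (exp(-2*I*pi/3)) + (1) + (exp(2*I*pi/3)) + (exp(-2*I*pi/3))
  = 0.
(Exp terms are combined using exp(i*s)*conj(exp(i*t)) = exp(i*(s-t)), and sums of them are collapsed using the identity that for every m > 1 the m distinct m-th roots of unity sum to 0, e.g. 1 + exp(2*I*pi/3) + exp(-2*I*pi/3) = 0.)
Dividing by |G| = 9 gives 0/9 = 0, matching the row-orthogonality relation <chi_5, chi_2> = [chi_5 = chi_2].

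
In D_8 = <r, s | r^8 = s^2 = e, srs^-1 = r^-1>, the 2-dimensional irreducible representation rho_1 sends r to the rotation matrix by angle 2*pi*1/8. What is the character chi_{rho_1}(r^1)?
chi_{rho_1}(r^1) = 2*cos(2*pi*1*1/8) = sqrt(2)

Derivation: rho_1(r^1) is rotation by angle 2*pi*1*1/8, whose trace is 2*cos(2*pi*1*1/8) = sqrt(2).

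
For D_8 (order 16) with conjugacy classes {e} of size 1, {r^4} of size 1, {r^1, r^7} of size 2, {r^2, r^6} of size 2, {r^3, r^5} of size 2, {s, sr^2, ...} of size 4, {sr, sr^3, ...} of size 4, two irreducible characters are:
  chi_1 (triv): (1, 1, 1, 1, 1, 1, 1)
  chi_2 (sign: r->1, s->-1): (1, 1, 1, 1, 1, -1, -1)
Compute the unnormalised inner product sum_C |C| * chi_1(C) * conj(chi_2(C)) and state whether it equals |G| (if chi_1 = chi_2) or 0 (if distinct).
Sum = 0; so <chi_1, chi_2> = 0 (distinct irreducibles are orthogonal).

Working: Compute term by term over conjugacy classes (|C| * chi_1(C) * conj(chi_2(C))):
  1*(1)*conj(1) + 1*(1)*conj(1) + 2*(1)*conj(1) + 2*(1)*conj(1) + 2*(1)*conj(1) + 4*(1)*conj(-1) + 4*(1)*conj(-1)
  = (1) + (1) + (2) + (2) + (2) + (-4) + (-4)
  = 0.
Dividing by |G| = 16 gives 0/16 = 0, matching the row-orthogonality relation <chi_1, chi_2> = [chi_1 = chi_2].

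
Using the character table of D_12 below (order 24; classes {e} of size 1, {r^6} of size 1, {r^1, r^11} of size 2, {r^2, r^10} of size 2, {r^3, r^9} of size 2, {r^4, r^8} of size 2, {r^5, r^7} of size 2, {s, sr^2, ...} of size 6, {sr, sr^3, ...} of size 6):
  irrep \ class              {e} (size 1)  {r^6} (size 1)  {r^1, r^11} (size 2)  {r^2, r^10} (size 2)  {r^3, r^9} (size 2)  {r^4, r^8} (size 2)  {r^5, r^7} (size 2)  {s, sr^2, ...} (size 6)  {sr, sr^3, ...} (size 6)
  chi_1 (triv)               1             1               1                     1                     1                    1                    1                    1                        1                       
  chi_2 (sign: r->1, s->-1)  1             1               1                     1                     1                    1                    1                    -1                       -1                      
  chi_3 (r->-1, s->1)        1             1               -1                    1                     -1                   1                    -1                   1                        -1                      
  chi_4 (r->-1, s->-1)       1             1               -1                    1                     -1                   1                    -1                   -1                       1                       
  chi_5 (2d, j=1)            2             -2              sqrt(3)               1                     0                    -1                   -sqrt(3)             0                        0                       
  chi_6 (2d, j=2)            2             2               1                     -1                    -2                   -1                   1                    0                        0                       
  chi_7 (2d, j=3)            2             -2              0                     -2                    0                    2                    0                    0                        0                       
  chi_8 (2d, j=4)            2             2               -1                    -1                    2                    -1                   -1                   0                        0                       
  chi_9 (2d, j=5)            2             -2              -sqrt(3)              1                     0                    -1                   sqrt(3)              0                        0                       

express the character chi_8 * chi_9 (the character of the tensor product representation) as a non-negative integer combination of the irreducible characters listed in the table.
chi_8 tensor chi_9 = chi_5 + chi_7 (all other irreducibles have multiplicity 0).

Argument: The character of a tensor product is the pointwise product (chi_8 * chi_9)(C) = chi_8(C) * chi_9(C):
  {e}: (2)*(2), {r^6}: (2)*(-2), {r^1, r^11}: (-1)*(-sqrt(3)), {r^2, r^10}: (-1)*(1), {r^3, r^9}: (2)*(0), {r^4, r^8}: (-1)*(-1), {r^5, r^7}: (-1)*(sqrt(3)), {s, sr^2, ...}: (0)*(0), {sr, sr^3, ...}: (0)*(0)
so (chi_8 * chi_9) takes values
  {e} -> 4, {r^6} -> -4, {r^1, r^11} -> sqrt(3), {r^2, r^10} -> -1, {r^3, r^9} -> 0, {r^4, r^8} -> 1, {r^5, r^7} -> -sqrt(3), {s, sr^2, ...} -> 0, {sr, sr^3, ...} -> 0.
Now take the inner product of this character with each irreducible chi from the table, <chi_8*chi_9, chi> = (1/24) sum_C |C| (chi_8*chi_9)(C) conj(chi(C)):
  <chi_8*chi_9, chi_1> = (1/24)[1*(4)*conj(1) + 1*(-4)*conj(1) + 2*(sqrt(3))*conj(1) + 2*(-1)*conj(1) + 2*(0)*conj(1) + 2*(1)*conj(1) + 2*(-sqrt(3))*conj(1) + 6*(0)*conj(1) + 6*(0)*conj(1)]
      = (1/24)[(4) + (-4) + (2*sqrt(3)) + (-2) + (0) + (2) + (-2*sqrt(3)) + (0) + (0)] = 0/24 = 0
  <chi_8*chi_9, chi_2> = (1/24)[1*(4)*conj(1) + 1*(-4)*conj(1) + 2*(sqrt(3))*conj(1) + 2*(-1)*conj(1) + 2*(0)*conj(1) + 2*(1)*conj(1) + 2*(-sqrt(3))*conj(1) + 6*(0)*conj(-1) + 6*(0)*conj(-1)]
      = (1/24)[(4) + (-4) + (2*sqrt(3)) + (-2) + (0) + (2) + (-2*sqrt(3)) + (0) + (0)] = 0/24 = 0
  <chi_8*chi_9, chi_3> = (1/24)[1*(4)*conj(1) + 1*(-4)*conj(1) + 2*(sqrt(3))*conj(-1) + 2*(-1)*conj(1) + 2*(0)*conj(-1) + 2*(1)*conj(1) + 2*(-sqrt(3))*conj(-1) + 6*(0)*conj(1) + 6*(0)*conj(-1)]
      = (1/24)[(4) + (-4) + (-2*sqrt(3)) + (-2) + (0) + (2) + (2*sqrt(3)) + (0) + (0)] = 0/24 = 0
  <chi_8*chi_9, chi_4> = (1/24)[1*(4)*conj(1) + 1*(-4)*conj(1) + 2*(sqrt(3))*conj(-1) + 2*(-1)*conj(1) + 2*(0)*conj(-1) + 2*(1)*conj(1) + 2*(-sqrt(3))*conj(-1) + 6*(0)*conj(-1) + 6*(0)*conj(1)]
      = (1/24)[(4) + (-4) + (-2*sqrt(3)) + (-2) + (0) + (2) + (2*sqrt(3)) + (0) + (0)] = 0/24 = 0
  <chi_8*chi_9, chi_5> = (1/24)[1*(4)*conj(2) + 1*(-4)*conj(-2) + 2*(sqrt(3))*conj(sqrt(3)) + 2*(-1)*conj(1) + 2*(0)*conj(0) + 2*(1)*conj(-1) + 2*(-sqrt(3))*conj(-sqrt(3)) + 6*(0)*conj(0) + 6*(0)*conj(0)]
      = (1/24)[(8) + (8) + (6) + (-2) + (0) + (-2) + (6) + (0) + (0)] = 24/24 = 1
  <chi_8*chi_9, chi_6> = (1/24)[1*(4)*conj(2) + 1*(-4)*conj(2) + 2*(sqrt(3))*conj(1) + 2*(-1)*conj(-1) + 2*(0)*conj(-2) + 2*(1)*conj(-1) + 2*(-sqrt(3))*conj(1) + 6*(0)*conj(0) + 6*(0)*conj(0)]
      = (1/24)[(8) + (-8) + (2*sqrt(3)) + (2) + (0) + (-2) + (-2*sqrt(3)) + (0) + (0)] = 0/24 = 0
  <chi_8*chi_9, chi_7> = (1/24)[1*(4)*conj(2) + 1*(-4)*conj(-2) + 2*(sqrt(3))*conj(0) + 2*(-1)*conj(-2) + 2*(0)*conj(0) + 2*(1)*conj(2) + 2*(-sqrt(3))*conj(0) + 6*(0)*conj(0) + 6*(0)*conj(0)]
      = (1/24)[(8) + (8) + (0) + (4) + (0) + (4) + (0) + (0) + (0)] = 24/24 = 1
  <chi_8*chi_9, chi_8> = (1/24)[1*(4)*conj(2) + 1*(-4)*conj(2) + 2*(sqrt(3))*conj(-1) + 2*(-1)*conj(-1) + 2*(0)*conj(2) + 2*(1)*conj(-1) + 2*(-sqrt(3))*conj(-1) + 6*(0)*conj(0) + 6*(0)*conj(0)]
      = (1/24)[(8) + (-8) + (-2*sqrt(3)) + (2) + (0) + (-2) + (2*sqrt(3)) + (0) + (0)] = 0/24 = 0
  <chi_8*chi_9, chi_9> = (1/24)[1*(4)*conj(2) + 1*(-4)*conj(-2) + 2*(sqrt(3))*conj(-sqrt(3)) + 2*(-1)*conj(1) + 2*(0)*conj(0) + 2*(1)*conj(-1) + 2*(-sqrt(3))*conj(sqrt(3)) + 6*(0)*conj(0) + 6*(0)*conj(0)]
      = (1/24)[(8) + (8) + (-6) + (-2) + (0) + (-2) + (-6) + (0) + (0)] = 0/24 = 0
Hence the multiplicities are chi_5: 1, chi_7: 1. Dimension check: dim(chi_8)*dim(chi_9) = 2*2 = 4 and sum (mult * dim) = 1*2 + 1*2 = 4.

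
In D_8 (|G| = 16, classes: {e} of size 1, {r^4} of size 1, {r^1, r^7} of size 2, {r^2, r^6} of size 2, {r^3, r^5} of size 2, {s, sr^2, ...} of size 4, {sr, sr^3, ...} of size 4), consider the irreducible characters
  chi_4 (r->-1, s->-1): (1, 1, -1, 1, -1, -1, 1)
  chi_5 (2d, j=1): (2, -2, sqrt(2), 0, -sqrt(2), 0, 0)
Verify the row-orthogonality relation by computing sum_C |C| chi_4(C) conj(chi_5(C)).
Sum = 0; so <chi_4, chi_5> = 0 (distinct irreducibles are orthogonal).

Explanation: Compute term by term over conjugacy classes (|C| * chi_4(C) * conj(chi_5(C))):
  1*(1)*conj(2) + 1*(1)*conj(-2) + 2*(-1)*conj(sqrt(2)) + 2*(1)*conj(0) + 2*(-1)*conj(-sqrt(2)) + 4*(-1)*conj(0) + 4*(1)*conj(0)
  = (2) + (-2) + (-2*sqrt(2)) + (0) + (2*sqrt(2)) + (0) + (0)
  = 0.
Dividing by |G| = 16 gives 0/16 = 0, matching the row-orthogonality relation <chi_4, chi_5> = [chi_4 = chi_5].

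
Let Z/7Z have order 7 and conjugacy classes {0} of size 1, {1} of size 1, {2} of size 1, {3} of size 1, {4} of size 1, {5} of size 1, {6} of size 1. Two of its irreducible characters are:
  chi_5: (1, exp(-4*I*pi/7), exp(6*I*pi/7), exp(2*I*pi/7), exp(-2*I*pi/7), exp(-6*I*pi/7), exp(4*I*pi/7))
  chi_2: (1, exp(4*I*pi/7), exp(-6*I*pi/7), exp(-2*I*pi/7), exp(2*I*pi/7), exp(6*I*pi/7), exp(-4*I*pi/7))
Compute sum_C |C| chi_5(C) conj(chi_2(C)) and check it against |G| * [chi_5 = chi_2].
Sum = 0; so <chi_5, chi_2> = 0 (distinct irreducibles are orthogonal).

Solution. Compute term by term over conjugacy classes (|C| * chi_5(C) * conj(chi_2(C))):
  1*(1)*conj(1) + 1*(exp(-4*I*pi/7))*conj(exp(4*I*pi/7)) + 1*(exp(6*I*pi/7))*conj(exp(-6*I*pi/7)) + 1*(exp(2*I*pi/7))*conj(exp(-2*I*pi/7)) + 1*(exp(-2*I*pi/7))*conj(exp(2*I*pi/7)) + 1*(exp(-6*I*pi/7))*conj(exp(6*I*pi/7)) + 1*(exp(4*I*pi/7))*conj(exp(-4*I*pi/7))
  = (1) + (exp(6*I*pi/7)) + (exp(-2*I*pi/7)) + (exp(4*I*pi/7)) + (exp(-4*I*pi/7)) + (exp(2*I*pi/7)) + (exp(-6*I*pi/7))
  = 0.
(Exp terms are combined using exp(i*s)*conj(exp(i*t)) = exp(i*(s-t)), and sums of them are collapsed using the identity that for every m > 1 the m distinct m-th roots of unity sum to 0, e.g. 1 + exp(2*I*pi/3) + exp(-2*I*pi/3) = 0.)
Dividing by |G| = 7 gives 0/7 = 0, matching the row-orthogonality relation <chi_5, chi_2> = [chi_5 = chi_2].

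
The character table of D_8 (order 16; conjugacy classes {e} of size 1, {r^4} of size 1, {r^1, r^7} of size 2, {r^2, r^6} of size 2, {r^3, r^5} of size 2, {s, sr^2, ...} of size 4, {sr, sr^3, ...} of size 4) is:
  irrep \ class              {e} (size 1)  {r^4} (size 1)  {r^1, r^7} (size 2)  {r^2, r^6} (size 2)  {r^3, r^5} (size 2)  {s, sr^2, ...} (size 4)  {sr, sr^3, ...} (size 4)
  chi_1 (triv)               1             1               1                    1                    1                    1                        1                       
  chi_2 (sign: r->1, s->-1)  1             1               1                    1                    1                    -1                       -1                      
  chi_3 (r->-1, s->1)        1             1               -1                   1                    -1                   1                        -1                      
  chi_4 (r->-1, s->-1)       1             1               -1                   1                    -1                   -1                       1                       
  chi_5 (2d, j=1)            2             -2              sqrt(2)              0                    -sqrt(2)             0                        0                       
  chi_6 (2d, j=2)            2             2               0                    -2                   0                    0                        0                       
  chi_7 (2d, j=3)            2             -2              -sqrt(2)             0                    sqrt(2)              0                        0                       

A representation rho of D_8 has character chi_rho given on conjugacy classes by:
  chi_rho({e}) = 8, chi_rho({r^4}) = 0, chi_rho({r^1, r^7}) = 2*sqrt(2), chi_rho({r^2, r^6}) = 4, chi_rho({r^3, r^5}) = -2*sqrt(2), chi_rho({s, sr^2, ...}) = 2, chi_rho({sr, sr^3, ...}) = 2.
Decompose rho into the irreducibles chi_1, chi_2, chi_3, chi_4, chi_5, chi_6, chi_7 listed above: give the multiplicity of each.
Multiplicities: chi_1: 2, chi_2: 0, chi_3: 1, chi_4: 1, chi_5: 2, chi_6: 0, chi_7: 0.

Why: Use <chi_rho, chi> = (1/|G|) sum_C |C| * chi_rho(C) * conj(chi(C)) with |G| = 16 for each irreducible chi in the table:
  <chi_rho, chi_1> = (1/16)[1*(8)*conj(1) + 1*(0)*conj(1) + 2*(2*sqrt(2))*conj(1) + 2*(4)*conj(1) + 2*(-2*sqrt(2))*conj(1) + 4*(2)*conj(1) + 4*(2)*conj(1)]
      = (1/16)[(8) + (0) + (4*sqrt(2)) + (8) + (-4*sqrt(2)) + (8) + (8)] = 32/16 = 2
  <chi_rho, chi_2> = (1/16)[1*(8)*conj(1) + 1*(0)*conj(1) + 2*(2*sqrt(2))*conj(1) + 2*(4)*conj(1) + 2*(-2*sqrt(2))*conj(1) + 4*(2)*conj(-1) + 4*(2)*conj(-1)]
      = (1/16)[(8) + (0) + (4*sqrt(2)) + (8) + (-4*sqrt(2)) + (-8) + (-8)] = 0/16 = 0
  <chi_rho, chi_3> = (1/16)[1*(8)*conj(1) + 1*(0)*conj(1) + 2*(2*sqrt(2))*conj(-1) + 2*(4)*conj(1) + 2*(-2*sqrt(2))*conj(-1) + 4*(2)*conj(1) + 4*(2)*conj(-1)]
      = (1/16)[(8) + (0) + (-4*sqrt(2)) + (8) + (4*sqrt(2)) + (8) + (-8)] = 16/16 = 1
  <chi_rho, chi_4> = (1/16)[1*(8)*conj(1) + 1*(0)*conj(1) + 2*(2*sqrt(2))*conj(-1) + 2*(4)*conj(1) + 2*(-2*sqrt(2))*conj(-1) + 4*(2)*conj(-1) + 4*(2)*conj(1)]
      = (1/16)[(8) + (0) + (-4*sqrt(2)) + (8) + (4*sqrt(2)) + (-8) + (8)] = 16/16 = 1
  <chi_rho, chi_5> = (1/16)[1*(8)*conj(2) + 1*(0)*conj(-2) + 2*(2*sqrt(2))*conj(sqrt(2)) + 2*(4)*conj(0) + 2*(-2*sqrt(2))*conj(-sqrt(2)) + 4*(2)*conj(0) + 4*(2)*conj(0)]
      = (1/16)[(16) + (0) + (8) + (0) + (8) + (0) + (0)] = 32/16 = 2
  <chi_rho, chi_6> = (1/16)[1*(8)*conj(2) + 1*(0)*conj(2) + 2*(2*sqrt(2))*conj(0) + 2*(4)*conj(-2) + 2*(-2*sqrt(2))*conj(0) + 4*(2)*conj(0) + 4*(2)*conj(0)]
      = (1/16)[(16) + (0) + (0) + (-16) + (0) + (0) + (0)] = 0/16 = 0
  <chi_rho, chi_7> = (1/16)[1*(8)*conj(2) + 1*(0)*conj(-2) + 2*(2*sqrt(2))*conj(-sqrt(2)) + 2*(4)*conj(0) + 2*(-2*sqrt(2))*conj(sqrt(2)) + 4*(2)*conj(0) + 4*(2)*conj(0)]
      = (1/16)[(16) + (0) + (-8) + (0) + (-8) + (0) + (0)] = 0/16 = 0
Dimension check: dim(rho) = sum (mult * dim) = 2*1 + 0*1 + 1*1 + 1*1 + 2*2 + 0*2 + 0*2 = 8 = chi_rho(e) = 8.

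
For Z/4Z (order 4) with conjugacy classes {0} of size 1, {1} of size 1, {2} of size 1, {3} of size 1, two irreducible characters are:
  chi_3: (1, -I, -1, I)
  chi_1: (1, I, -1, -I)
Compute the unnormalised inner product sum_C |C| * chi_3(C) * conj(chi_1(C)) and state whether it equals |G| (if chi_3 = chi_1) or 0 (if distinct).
Sum = 0; so <chi_3, chi_1> = 0 (distinct irreducibles are orthogonal).

Working: Compute term by term over conjugacy classes (|C| * chi_3(C) * conj(chi_1(C))):
  1*(1)*conj(1) + 1*(-I)*conj(I) + 1*(-1)*conj(-1) + 1*(I)*conj(-I)
  = (1) + (-1) + (1) + (-1)
  = 0.
(Exp terms are combined using exp(i*s)*conj(exp(i*t)) = exp(i*(s-t)), and sums of them are collapsed using the identity that for every m > 1 the m distinct m-th roots of unity sum to 0, e.g. 1 + exp(2*I*pi/3) + exp(-2*I*pi/3) = 0.)
Dividing by |G| = 4 gives 0/4 = 0, matching the row-orthogonality relation <chi_3, chi_1> = [chi_3 = chi_1].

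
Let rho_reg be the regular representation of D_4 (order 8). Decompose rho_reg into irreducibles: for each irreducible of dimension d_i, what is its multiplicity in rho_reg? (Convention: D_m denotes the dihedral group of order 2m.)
Each irreducible V_i of dimension d_i appears with multiplicity d_i, i.e. rho_reg = (direct sum over all irreducibles V_i) d_i V_i. The irreducible dimensions for D_4 are 1, 1, 1, 1, 2: 4 irreducibles of dimension 1, each with multiplicity 1; 1 irreducible of dimension 2, with multiplicity 2. Total dimension 4*1*1 + 1*2*2 = 8 = |G|.

Reasoning: General theorem: in the regular representation of a finite group G, each irreducible appears with multiplicity equal to its dimension. Check: dim(rho_reg) = sum d_i^2 = 1 + 1 + 1 + 1 + 4 = 8 = |G|.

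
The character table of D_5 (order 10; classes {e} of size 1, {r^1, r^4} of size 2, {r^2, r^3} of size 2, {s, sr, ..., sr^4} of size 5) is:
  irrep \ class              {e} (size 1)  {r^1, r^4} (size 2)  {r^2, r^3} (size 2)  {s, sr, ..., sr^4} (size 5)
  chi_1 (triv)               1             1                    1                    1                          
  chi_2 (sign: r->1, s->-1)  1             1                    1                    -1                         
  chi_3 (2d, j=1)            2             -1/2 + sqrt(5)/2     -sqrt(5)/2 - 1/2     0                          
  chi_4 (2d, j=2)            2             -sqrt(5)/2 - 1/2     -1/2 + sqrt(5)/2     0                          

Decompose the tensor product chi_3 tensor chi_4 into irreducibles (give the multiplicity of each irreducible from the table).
chi_3 tensor chi_4 = chi_3 + chi_4 (all other irreducibles have multiplicity 0).

Justification: The character of a tensor product is the pointwise product (chi_3 * chi_4)(C) = chi_3(C) * chi_4(C):
  {e}: (2)*(2), {r^1, r^4}: (-1/2 + sqrt(5)/2)*(-sqrt(5)/2 - 1/2), {r^2, r^3}: (-sqrt(5)/2 - 1/2)*(-1/2 + sqrt(5)/2), {s, sr, ..., sr^4}: (0)*(0)
so (chi_3 * chi_4) takes values
  {e} -> 4, {r^1, r^4} -> -1, {r^2, r^3} -> -1, {s, sr, ..., sr^4} -> 0.
Now take the inner product of this character with each irreducible chi from the table, <chi_3*chi_4, chi> = (1/10) sum_C |C| (chi_3*chi_4)(C) conj(chi(C)):
  <chi_3*chi_4, chi_1> = (1/10)[1*(4)*conj(1) + 2*(-1)*conj(1) + 2*(-1)*conj(1) + 5*(0)*conj(1)]
      = (1/10)[(4) + (-2) + (-2) + (0)] = 0/10 = 0
  <chi_3*chi_4, chi_2> = (1/10)[1*(4)*conj(1) + 2*(-1)*conj(1) + 2*(-1)*conj(1) + 5*(0)*conj(-1)]
      = (1/10)[(4) + (-2) + (-2) + (0)] = 0/10 = 0
  <chi_3*chi_4, chi_3> = (1/10)[1*(4)*conj(2) + 2*(-1)*conj(-1/2 + sqrt(5)/2) + 2*(-1)*conj(-sqrt(5)/2 - 1/2) + 5*(0)*conj(0)]
      = (1/10)[(8) + (1 - sqrt(5)) + (1 + sqrt(5)) + (0)] = 10/10 = 1
  <chi_3*chi_4, chi_4> = (1/10)[1*(4)*conj(2) + 2*(-1)*conj(-sqrt(5)/2 - 1/2) + 2*(-1)*conj(-1/2 + sqrt(5)/2) + 5*(0)*conj(0)]
      = (1/10)[(8) + (1 + sqrt(5)) + (1 - sqrt(5)) + (0)] = 10/10 = 1
Hence the multiplicities are chi_3: 1, chi_4: 1. Dimension check: dim(chi_3)*dim(chi_4) = 2*2 = 4 and sum (mult * dim) = 1*2 + 1*2 = 4.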